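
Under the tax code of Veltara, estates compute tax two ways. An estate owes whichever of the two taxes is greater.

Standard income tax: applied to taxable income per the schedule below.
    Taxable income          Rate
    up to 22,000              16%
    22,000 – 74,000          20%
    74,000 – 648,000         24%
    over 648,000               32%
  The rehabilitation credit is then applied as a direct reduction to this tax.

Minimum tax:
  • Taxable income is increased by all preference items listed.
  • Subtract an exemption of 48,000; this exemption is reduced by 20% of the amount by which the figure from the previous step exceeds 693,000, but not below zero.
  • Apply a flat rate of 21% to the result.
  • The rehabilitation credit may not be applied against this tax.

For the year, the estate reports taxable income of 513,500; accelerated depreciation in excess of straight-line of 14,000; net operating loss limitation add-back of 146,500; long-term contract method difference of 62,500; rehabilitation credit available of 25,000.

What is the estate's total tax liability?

146,412

Minimum tax:
  Adjusted income: 513,500 + 14,000 + 146,500 + 62,500 = 736,500
  Exemption: 48,000 − 20% × (736,500 − 693,000) = 48,000 − 8,700 = 39,300
  Base: 736,500 − 39,300 = 697,200
  697,200 × 21% = 146,412

Standard income tax:
  22,000 × 16% = 3,520
  52,000 × 20% = 10,400
  439,500 × 24% = 105,480
  → 119,400
  Less rehabilitation credit 25,000 → 94,400

146,412 > 94,400, so the minimum tax is the binding amount.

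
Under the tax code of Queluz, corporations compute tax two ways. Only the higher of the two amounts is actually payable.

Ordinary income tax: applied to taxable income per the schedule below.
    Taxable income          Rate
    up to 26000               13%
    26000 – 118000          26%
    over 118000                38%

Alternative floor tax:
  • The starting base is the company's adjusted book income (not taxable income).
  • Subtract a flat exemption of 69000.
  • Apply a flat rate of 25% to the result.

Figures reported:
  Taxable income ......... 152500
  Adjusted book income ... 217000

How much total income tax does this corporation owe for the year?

Alternative floor tax:
  Base (adjusted book income): 217000
  Less exemption 69000 → base 148000
  148000 × 25% = 37000

Ordinary income tax:
  26000 × 13% = 3380
  92000 × 26% = 23920
  34500 × 38% = 13110
  → 40410

40410 > 37000, so the ordinary income tax governs.

40410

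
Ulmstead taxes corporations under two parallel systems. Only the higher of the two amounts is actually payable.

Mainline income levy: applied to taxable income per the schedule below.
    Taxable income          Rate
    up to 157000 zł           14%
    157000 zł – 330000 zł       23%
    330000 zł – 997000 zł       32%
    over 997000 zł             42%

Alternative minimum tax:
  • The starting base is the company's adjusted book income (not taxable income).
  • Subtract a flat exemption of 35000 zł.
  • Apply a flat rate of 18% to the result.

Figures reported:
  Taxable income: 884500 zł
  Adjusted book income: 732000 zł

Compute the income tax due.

Alternative minimum tax:
  Base (adjusted book income): 732000 zł
  Less exemption 35000 zł → base 697000 zł
  697000 zł × 18% = 125460 zł

Mainline income levy:
  157000 zł × 14% = 21980 zł
  173000 zł × 23% = 39790 zł
  554500 zł × 32% = 177440 zł
  → 239210 zł

239210 zł > 125460 zł, so the mainline income levy governs.

239210 zł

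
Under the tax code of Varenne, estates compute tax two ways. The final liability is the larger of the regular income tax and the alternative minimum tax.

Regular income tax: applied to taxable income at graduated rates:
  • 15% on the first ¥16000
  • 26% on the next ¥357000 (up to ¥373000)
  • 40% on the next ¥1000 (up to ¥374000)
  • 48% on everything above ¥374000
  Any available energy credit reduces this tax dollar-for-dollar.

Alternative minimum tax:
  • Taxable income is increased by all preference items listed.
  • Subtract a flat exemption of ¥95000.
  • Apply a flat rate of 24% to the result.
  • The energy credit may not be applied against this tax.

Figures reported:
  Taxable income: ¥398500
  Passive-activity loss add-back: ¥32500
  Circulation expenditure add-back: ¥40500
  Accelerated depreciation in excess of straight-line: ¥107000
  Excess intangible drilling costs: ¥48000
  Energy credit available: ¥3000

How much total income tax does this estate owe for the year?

¥127560

Alternative minimum tax:
  Adjusted income: ¥398500 + ¥32500 + ¥40500 + ¥107000 + ¥48000 = ¥626500
  Less exemption ¥95000 → base ¥531500
  ¥531500 × 24% = ¥127560

Regular income tax:
  ¥16000 × 15% = ¥2400
  ¥357000 × 26% = ¥92820
  ¥1000 × 40% = ¥400
  ¥24500 × 48% = ¥11760
  → ¥107380
  Less energy credit ¥3000 → ¥104380

¥127560 > ¥104380, so the alternative minimum tax is the binding amount.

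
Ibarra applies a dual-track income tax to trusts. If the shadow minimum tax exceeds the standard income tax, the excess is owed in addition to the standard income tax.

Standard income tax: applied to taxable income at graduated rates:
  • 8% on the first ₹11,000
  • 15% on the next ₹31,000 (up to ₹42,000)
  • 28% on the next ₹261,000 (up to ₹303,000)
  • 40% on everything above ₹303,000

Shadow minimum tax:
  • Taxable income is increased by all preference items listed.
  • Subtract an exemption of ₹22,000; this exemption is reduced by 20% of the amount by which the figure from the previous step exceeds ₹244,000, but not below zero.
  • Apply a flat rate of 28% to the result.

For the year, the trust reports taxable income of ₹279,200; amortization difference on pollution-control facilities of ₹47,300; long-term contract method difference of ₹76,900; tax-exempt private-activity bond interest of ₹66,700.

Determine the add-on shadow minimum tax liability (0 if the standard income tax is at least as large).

₹59,682

Shadow minimum tax:
  Adjusted income: ₹279,200 + ₹47,300 + ₹76,900 + ₹66,700 = ₹470,100
  Exemption: 20% × (₹470,100 − ₹244,000) = ₹45,220 ≥ ₹22,000, so the exemption is fully phased out
  Base: ₹470,100 − ₹0 = ₹470,100
  ₹470,100 × 28% = ₹131,628

Standard income tax:
  ₹11,000 × 8% = ₹880
  ₹31,000 × 15% = ₹4,650
  ₹237,200 × 28% = ₹66,416
  → ₹71,946

Excess of shadow minimum tax over standard income tax: ₹131,628 − ₹71,946 = ₹59,682.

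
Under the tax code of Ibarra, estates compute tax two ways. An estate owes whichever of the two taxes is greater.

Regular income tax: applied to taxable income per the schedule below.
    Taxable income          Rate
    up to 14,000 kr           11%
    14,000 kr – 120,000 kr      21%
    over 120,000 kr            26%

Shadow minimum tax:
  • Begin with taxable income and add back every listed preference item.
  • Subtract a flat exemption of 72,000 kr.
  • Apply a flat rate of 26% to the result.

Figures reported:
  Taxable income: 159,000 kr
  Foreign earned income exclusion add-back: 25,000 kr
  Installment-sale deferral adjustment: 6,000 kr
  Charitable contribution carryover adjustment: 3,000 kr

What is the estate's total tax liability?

33,940 kr

Shadow minimum tax:
  Adjusted income: 159,000 kr + 25,000 kr + 6,000 kr + 3,000 kr = 193,000 kr
  Less exemption 72,000 kr → base 121,000 kr
  121,000 kr × 26% = 31,460 kr

Regular income tax:
  14,000 kr × 11% = 1,540 kr
  106,000 kr × 21% = 22,260 kr
  39,000 kr × 26% = 10,140 kr
  → 33,940 kr

33,940 kr > 31,460 kr, so the regular income tax governs.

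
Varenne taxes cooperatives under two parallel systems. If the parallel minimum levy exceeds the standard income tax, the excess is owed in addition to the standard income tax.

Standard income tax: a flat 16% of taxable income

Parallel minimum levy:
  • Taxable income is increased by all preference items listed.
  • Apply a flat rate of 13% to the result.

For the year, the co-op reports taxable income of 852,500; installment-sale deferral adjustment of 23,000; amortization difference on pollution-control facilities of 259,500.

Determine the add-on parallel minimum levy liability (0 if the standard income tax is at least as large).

11,150

Parallel minimum levy:
  Adjusted income: 852,500 + 23,000 + 259,500 = 1,135,000
  1,135,000 × 13% = 147,550

Standard income tax:
  852,500 × 16% = 136,400

Excess of parallel minimum levy over standard income tax: 147,550 − 136,400 = 11,150.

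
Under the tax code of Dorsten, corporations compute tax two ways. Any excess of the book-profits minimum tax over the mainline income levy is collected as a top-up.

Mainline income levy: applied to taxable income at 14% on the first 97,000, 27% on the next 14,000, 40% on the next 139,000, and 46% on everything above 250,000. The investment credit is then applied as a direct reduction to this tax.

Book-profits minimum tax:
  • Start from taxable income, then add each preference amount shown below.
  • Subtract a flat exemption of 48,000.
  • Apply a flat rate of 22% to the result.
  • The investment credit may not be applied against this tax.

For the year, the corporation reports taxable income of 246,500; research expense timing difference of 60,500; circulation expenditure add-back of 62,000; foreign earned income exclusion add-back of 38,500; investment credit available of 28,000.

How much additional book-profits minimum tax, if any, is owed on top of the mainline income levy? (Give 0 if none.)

35,530

Mainline income levy:
  97,000 × 14% = 13,580
  14,000 × 27% = 3,780
  135,500 × 40% = 54,200
  → 71,560
  Less investment credit 28,000 → 43,560

Book-profits minimum tax:
  Adjusted income: 246,500 + 60,500 + 62,000 + 38,500 = 407,500
  Less exemption 48,000 → base 359,500
  359,500 × 22% = 79,090

Excess of book-profits minimum tax over mainline income levy: 79,090 − 43,560 = 35,530.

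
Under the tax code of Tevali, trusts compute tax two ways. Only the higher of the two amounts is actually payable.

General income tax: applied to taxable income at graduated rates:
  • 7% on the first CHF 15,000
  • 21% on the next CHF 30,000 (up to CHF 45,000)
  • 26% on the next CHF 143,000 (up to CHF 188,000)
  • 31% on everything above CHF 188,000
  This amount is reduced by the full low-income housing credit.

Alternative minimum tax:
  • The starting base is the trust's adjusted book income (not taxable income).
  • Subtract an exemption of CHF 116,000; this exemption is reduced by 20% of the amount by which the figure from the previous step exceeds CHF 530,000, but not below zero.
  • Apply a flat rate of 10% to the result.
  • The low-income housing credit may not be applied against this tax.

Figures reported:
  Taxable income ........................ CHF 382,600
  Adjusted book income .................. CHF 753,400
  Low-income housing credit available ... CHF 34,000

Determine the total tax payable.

Alternative minimum tax:
  Base (adjusted book income): CHF 753,400
  Exemption: CHF 116,000 − 20% × (CHF 753,400 − CHF 530,000) = CHF 116,000 − CHF 44,680 = CHF 71,320
  Base: CHF 753,400 − CHF 71,320 = CHF 682,080
  CHF 682,080 × 10% = CHF 68,208

General income tax:
  CHF 15,000 × 7% = CHF 1,050
  CHF 30,000 × 21% = CHF 6,300
  CHF 143,000 × 26% = CHF 37,180
  CHF 194,600 × 31% = CHF 60,326
  → CHF 104,856
  Less low-income housing credit CHF 34,000 → CHF 70,856

CHF 70,856 > CHF 68,208, so the general income tax governs.

CHF 70,856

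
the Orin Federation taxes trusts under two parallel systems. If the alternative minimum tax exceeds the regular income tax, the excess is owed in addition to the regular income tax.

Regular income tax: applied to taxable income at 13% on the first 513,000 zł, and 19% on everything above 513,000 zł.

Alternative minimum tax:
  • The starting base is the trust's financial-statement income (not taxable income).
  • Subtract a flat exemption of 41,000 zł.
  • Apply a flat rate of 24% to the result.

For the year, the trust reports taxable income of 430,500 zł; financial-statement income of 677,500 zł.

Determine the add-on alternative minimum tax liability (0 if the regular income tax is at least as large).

96,795 zł

Regular income tax:
  430,500 zł × 13% = 55,965 zł

Alternative minimum tax:
  Base (financial-statement income): 677,500 zł
  Less exemption 41,000 zł → base 636,500 zł
  636,500 zł × 24% = 152,760 zł

Excess of alternative minimum tax over regular income tax: 152,760 zł − 55,965 zł = 96,795 zł.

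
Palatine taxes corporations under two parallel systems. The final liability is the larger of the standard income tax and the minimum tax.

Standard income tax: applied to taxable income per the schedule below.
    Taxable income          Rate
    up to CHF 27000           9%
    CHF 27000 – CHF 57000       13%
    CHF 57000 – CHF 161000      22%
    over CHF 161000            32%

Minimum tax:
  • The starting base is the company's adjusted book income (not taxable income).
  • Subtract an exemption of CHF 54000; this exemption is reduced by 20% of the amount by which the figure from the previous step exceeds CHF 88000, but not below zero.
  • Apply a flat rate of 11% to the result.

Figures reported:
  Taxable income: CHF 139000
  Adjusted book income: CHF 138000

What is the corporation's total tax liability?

Standard income tax:
  CHF 27000 × 9% = CHF 2430
  CHF 30000 × 13% = CHF 3900
  CHF 82000 × 22% = CHF 18040
  → CHF 24370

Minimum tax:
  Base (adjusted book income): CHF 138000
  Exemption: CHF 54000 − 20% × (CHF 138000 − CHF 88000) = CHF 54000 − CHF 10000 = CHF 44000
  Base: CHF 138000 − CHF 44000 = CHF 94000
  CHF 94000 × 11% = CHF 10340

CHF 24370 > CHF 10340, so the standard income tax governs.

CHF 24370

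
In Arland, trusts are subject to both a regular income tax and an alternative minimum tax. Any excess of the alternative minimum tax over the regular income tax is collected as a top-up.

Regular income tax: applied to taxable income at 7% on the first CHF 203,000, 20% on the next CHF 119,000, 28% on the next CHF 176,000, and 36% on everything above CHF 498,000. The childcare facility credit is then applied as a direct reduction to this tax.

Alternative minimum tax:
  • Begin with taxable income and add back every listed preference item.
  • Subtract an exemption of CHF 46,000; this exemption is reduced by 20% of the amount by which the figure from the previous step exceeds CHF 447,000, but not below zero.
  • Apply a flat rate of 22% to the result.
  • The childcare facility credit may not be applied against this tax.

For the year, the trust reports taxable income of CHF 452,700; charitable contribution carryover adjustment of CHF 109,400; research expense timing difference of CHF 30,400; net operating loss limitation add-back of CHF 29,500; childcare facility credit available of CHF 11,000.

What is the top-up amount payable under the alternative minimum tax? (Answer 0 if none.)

CHF 70,814

Alternative minimum tax:
  Adjusted income: CHF 452,700 + CHF 109,400 + CHF 30,400 + CHF 29,500 = CHF 622,000
  Exemption: CHF 46,000 − 20% × (CHF 622,000 − CHF 447,000) = CHF 46,000 − CHF 35,000 = CHF 11,000
  Base: CHF 622,000 − CHF 11,000 = CHF 611,000
  CHF 611,000 × 22% = CHF 134,420

Regular income tax:
  CHF 203,000 × 7% = CHF 14,210
  CHF 119,000 × 20% = CHF 23,800
  CHF 130,700 × 28% = CHF 36,596
  → CHF 74,606
  Less childcare facility credit CHF 11,000 → CHF 63,606

Excess of alternative minimum tax over regular income tax: CHF 134,420 − CHF 63,606 = CHF 70,814.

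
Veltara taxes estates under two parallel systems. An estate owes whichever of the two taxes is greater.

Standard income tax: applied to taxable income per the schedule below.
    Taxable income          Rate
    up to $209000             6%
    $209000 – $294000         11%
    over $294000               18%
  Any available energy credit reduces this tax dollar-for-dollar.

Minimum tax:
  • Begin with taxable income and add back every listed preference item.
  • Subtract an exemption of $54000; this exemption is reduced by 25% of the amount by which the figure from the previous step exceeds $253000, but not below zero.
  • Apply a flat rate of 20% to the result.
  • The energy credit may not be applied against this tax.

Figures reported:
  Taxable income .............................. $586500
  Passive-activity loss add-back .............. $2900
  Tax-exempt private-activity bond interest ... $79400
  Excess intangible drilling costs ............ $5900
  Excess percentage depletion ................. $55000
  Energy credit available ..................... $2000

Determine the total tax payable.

Minimum tax:
  Adjusted income: $586500 + $2900 + $79400 + $5900 + $55000 = $729700
  Exemption: 25% × ($729700 − $253000) = $119175 ≥ $54000, so the exemption is fully phased out
  Base: $729700 − $0 = $729700
  $729700 × 20% = $145940

Standard income tax:
  $209000 × 6% = $12540
  $85000 × 11% = $9350
  $292500 × 18% = $52650
  → $74540
  Less energy credit $2000 → $72540

$145940 > $72540, so the minimum tax is the binding amount.

$145940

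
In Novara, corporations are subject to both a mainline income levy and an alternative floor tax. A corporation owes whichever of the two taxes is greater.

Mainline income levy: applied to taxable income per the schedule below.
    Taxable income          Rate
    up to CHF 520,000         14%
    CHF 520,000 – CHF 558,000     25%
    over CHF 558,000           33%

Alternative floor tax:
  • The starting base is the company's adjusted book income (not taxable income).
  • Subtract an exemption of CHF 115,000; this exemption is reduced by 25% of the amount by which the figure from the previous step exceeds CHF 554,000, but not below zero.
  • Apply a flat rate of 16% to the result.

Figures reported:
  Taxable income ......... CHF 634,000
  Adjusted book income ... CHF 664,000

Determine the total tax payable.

Alternative floor tax:
  Base (adjusted book income): CHF 664,000
  Exemption: CHF 115,000 − 25% × (CHF 664,000 − CHF 554,000) = CHF 115,000 − CHF 27,500 = CHF 87,500
  Base: CHF 664,000 − CHF 87,500 = CHF 576,500
  CHF 576,500 × 16% = CHF 92,240

Mainline income levy:
  CHF 520,000 × 14% = CHF 72,800
  CHF 38,000 × 25% = CHF 9,500
  CHF 76,000 × 33% = CHF 25,080
  → CHF 107,380

CHF 107,380 > CHF 92,240, so the mainline income levy governs.

CHF 107,380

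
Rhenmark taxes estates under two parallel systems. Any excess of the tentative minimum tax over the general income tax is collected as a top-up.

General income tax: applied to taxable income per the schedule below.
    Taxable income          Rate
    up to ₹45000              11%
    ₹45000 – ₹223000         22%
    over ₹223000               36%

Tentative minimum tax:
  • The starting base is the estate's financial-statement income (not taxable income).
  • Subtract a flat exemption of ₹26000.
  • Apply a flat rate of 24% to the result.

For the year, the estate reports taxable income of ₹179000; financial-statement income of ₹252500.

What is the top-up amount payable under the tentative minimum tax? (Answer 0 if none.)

₹19930

General income tax:
  ₹45000 × 11% = ₹4950
  ₹134000 × 22% = ₹29480
  → ₹34430

Tentative minimum tax:
  Base (financial-statement income): ₹252500
  Less exemption ₹26000 → base ₹226500
  ₹226500 × 24% = ₹54360

Excess of tentative minimum tax over general income tax: ₹54360 − ₹34430 = ₹19930.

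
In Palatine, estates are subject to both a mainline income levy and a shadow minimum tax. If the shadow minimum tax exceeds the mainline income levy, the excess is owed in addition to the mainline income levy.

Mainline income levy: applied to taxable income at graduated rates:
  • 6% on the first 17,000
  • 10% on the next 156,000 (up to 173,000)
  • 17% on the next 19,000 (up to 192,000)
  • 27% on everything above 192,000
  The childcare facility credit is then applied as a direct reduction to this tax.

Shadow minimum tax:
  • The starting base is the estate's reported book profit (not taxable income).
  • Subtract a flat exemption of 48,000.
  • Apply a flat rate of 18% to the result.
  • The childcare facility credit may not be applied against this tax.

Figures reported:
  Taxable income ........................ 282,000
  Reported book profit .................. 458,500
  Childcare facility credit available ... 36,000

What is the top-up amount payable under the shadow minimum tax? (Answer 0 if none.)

65,740

Mainline income levy:
  17,000 × 6% = 1,020
  156,000 × 10% = 15,600
  19,000 × 17% = 3,230
  90,000 × 27% = 24,300
  → 44,150
  Less childcare facility credit 36,000 → 8,150

Shadow minimum tax:
  Base (reported book profit): 458,500
  Less exemption 48,000 → base 410,500
  410,500 × 18% = 73,890

Excess of shadow minimum tax over mainline income levy: 73,890 − 8,150 = 65,740.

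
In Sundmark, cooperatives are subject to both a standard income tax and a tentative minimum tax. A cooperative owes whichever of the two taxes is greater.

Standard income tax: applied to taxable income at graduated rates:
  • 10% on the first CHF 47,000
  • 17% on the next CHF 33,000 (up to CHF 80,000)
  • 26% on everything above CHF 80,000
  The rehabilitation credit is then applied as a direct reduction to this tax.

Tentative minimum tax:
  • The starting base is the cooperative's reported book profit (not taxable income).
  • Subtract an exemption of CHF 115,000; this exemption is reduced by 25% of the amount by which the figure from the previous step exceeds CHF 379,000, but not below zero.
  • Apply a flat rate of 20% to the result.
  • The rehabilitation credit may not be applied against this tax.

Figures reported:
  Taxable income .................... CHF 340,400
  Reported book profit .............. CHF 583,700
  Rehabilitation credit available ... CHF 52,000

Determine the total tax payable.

Standard income tax:
  CHF 47,000 × 10% = CHF 4,700
  CHF 33,000 × 17% = CHF 5,610
  CHF 260,400 × 26% = CHF 67,704
  → CHF 78,014
  Less rehabilitation credit CHF 52,000 → CHF 26,014

Tentative minimum tax:
  Base (reported book profit): CHF 583,700
  Exemption: CHF 115,000 − 25% × (CHF 583,700 − CHF 379,000) = CHF 115,000 − CHF 51,175 = CHF 63,825
  Base: CHF 583,700 − CHF 63,825 = CHF 519,875
  CHF 519,875 × 20% = CHF 103,975

CHF 103,975 > CHF 26,014, so the tentative minimum tax is the binding amount.

CHF 103,975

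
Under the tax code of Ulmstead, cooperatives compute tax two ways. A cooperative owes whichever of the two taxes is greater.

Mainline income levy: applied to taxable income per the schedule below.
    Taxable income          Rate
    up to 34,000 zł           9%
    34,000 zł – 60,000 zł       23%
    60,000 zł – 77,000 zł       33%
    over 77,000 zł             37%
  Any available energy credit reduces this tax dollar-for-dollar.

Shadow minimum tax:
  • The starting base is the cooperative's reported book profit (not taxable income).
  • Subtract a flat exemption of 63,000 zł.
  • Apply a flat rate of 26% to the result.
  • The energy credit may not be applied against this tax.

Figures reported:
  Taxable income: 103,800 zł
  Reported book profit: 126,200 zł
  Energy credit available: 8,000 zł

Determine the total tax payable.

16,566 zł

Shadow minimum tax:
  Base (reported book profit): 126,200 zł
  Less exemption 63,000 zł → base 63,200 zł
  63,200 zł × 26% = 16,432 zł

Mainline income levy:
  34,000 zł × 9% = 3,060 zł
  26,000 zł × 23% = 5,980 zł
  17,000 zł × 33% = 5,610 zł
  26,800 zł × 37% = 9,916 zł
  → 24,566 zł
  Less energy credit 8,000 zł → 16,566 zł

16,566 zł > 16,432 zł, so the mainline income levy governs.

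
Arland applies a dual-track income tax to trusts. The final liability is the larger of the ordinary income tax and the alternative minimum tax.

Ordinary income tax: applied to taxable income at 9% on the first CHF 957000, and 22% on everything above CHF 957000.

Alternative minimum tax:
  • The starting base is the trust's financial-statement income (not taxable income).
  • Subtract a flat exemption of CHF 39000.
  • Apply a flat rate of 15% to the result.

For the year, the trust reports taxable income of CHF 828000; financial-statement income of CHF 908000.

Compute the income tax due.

CHF 130350

Ordinary income tax:
  CHF 828000 × 9% = CHF 74520

Alternative minimum tax:
  Base (financial-statement income): CHF 908000
  Less exemption CHF 39000 → base CHF 869000
  CHF 869000 × 15% = CHF 130350

CHF 130350 > CHF 74520, so the alternative minimum tax is the binding amount.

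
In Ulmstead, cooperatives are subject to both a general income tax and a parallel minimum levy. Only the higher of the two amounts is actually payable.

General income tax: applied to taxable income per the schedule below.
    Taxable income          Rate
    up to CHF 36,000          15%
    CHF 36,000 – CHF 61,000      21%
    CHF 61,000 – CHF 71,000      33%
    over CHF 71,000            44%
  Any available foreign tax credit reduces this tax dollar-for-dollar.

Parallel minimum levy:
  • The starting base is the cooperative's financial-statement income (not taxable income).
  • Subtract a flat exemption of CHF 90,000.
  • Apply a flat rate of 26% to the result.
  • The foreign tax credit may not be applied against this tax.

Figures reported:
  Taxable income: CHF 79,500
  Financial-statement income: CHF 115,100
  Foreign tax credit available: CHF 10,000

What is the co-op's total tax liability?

CHF 7,690

Parallel minimum levy:
  Base (financial-statement income): CHF 115,100
  Less exemption CHF 90,000 → base CHF 25,100
  CHF 25,100 × 26% = CHF 6,526

General income tax:
  CHF 36,000 × 15% = CHF 5,400
  CHF 25,000 × 21% = CHF 5,250
  CHF 10,000 × 33% = CHF 3,300
  CHF 8,500 × 44% = CHF 3,740
  → CHF 17,690
  Less foreign tax credit CHF 10,000 → CHF 7,690

CHF 7,690 > CHF 6,526, so the general income tax governs.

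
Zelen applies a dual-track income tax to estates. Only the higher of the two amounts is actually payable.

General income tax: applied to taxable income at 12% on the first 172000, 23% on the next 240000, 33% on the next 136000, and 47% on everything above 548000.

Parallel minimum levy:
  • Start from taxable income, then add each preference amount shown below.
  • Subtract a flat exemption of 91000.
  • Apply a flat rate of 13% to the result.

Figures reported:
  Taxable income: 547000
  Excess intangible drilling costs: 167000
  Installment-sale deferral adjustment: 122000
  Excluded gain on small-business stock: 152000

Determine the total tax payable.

Parallel minimum levy:
  Adjusted income: 547000 + 167000 + 122000 + 152000 = 988000
  Less exemption 91000 → base 897000
  897000 × 13% = 116610

General income tax:
  172000 × 12% = 20640
  240000 × 23% = 55200
  135000 × 33% = 44550
  → 120390

120390 > 116610, so the general income tax governs.

120390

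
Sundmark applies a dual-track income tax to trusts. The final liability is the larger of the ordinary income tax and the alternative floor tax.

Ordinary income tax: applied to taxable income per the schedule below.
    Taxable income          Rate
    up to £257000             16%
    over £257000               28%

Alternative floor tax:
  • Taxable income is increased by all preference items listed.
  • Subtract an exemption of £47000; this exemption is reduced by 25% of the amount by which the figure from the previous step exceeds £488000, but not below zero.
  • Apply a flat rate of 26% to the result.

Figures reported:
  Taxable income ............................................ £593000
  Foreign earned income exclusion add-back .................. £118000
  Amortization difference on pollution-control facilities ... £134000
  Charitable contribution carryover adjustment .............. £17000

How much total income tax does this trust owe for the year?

Alternative floor tax:
  Adjusted income: £593000 + £118000 + £134000 + £17000 = £862000
  Exemption: 25% × (£862000 − £488000) = £93500 ≥ £47000, so the exemption is fully phased out
  Base: £862000 − £0 = £862000
  £862000 × 26% = £224120

Ordinary income tax:
  £257000 × 16% = £41120
  £336000 × 28% = £94080
  → £135200

£224120 > £135200, so the alternative floor tax is the binding amount.

£224120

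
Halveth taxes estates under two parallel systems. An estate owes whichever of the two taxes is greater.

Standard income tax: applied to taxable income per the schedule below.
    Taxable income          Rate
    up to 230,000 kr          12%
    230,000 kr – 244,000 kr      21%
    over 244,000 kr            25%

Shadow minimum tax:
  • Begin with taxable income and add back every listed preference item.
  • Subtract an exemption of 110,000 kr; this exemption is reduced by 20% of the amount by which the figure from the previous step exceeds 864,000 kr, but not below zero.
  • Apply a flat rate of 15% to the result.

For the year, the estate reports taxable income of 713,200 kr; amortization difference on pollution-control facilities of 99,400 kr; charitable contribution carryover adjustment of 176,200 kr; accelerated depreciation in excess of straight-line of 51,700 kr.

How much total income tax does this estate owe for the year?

Standard income tax:
  230,000 kr × 12% = 27,600 kr
  14,000 kr × 21% = 2,940 kr
  469,200 kr × 25% = 117,300 kr
  → 147,840 kr

Shadow minimum tax:
  Adjusted income: 713,200 kr + 99,400 kr + 176,200 kr + 51,700 kr = 1,040,500 kr
  Exemption: 110,000 kr − 20% × (1,040,500 kr − 864,000 kr) = 110,000 kr − 35,300 kr = 74,700 kr
  Base: 1,040,500 kr − 74,700 kr = 965,800 kr
  965,800 kr × 15% = 144,870 kr

147,840 kr > 144,870 kr, so the standard income tax governs.

147,840 kr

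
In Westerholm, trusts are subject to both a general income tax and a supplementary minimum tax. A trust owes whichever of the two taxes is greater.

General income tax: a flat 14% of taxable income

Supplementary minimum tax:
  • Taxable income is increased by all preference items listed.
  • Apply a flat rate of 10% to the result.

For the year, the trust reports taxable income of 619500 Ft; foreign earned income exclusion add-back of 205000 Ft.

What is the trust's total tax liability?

General income tax:
  619500 Ft × 14% = 86730 Ft

Supplementary minimum tax:
  Adjusted income: 619500 Ft + 205000 Ft = 824500 Ft
  824500 Ft × 10% = 82450 Ft

86730 Ft > 82450 Ft, so the general income tax governs.

86730 Ft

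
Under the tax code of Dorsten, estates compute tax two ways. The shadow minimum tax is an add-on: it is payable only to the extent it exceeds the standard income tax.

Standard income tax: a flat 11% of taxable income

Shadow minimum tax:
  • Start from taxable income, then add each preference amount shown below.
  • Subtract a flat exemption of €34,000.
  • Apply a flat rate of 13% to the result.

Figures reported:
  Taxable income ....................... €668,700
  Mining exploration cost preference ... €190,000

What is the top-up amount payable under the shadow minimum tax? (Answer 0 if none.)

Standard income tax:
  €668,700 × 11% = €73,557

Shadow minimum tax:
  Adjusted income: €668,700 + €190,000 = €858,700
  Less exemption €34,000 → base €824,700
  €824,700 × 13% = €107,211

Excess of shadow minimum tax over standard income tax: €107,211 − €73,557 = €33,654.

€33,654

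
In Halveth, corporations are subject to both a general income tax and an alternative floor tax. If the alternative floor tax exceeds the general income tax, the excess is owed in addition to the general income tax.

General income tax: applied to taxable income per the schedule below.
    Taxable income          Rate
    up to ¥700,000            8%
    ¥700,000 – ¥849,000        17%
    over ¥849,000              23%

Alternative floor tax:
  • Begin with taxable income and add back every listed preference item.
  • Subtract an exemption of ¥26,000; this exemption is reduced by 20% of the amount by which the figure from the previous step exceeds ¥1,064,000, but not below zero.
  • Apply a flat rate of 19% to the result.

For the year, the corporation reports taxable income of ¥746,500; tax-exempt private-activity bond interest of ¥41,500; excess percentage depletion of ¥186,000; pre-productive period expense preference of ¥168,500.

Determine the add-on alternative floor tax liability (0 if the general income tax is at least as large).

¥151,213

General income tax:
  ¥700,000 × 8% = ¥56,000
  ¥46,500 × 17% = ¥7,905
  → ¥63,905

Alternative floor tax:
  Adjusted income: ¥746,500 + ¥41,500 + ¥186,000 + ¥168,500 = ¥1,142,500
  Exemption: ¥26,000 − 20% × (¥1,142,500 − ¥1,064,000) = ¥26,000 − ¥15,700 = ¥10,300
  Base: ¥1,142,500 − ¥10,300 = ¥1,132,200
  ¥1,132,200 × 19% = ¥215,118

Excess of alternative floor tax over general income tax: ¥215,118 − ¥63,905 = ¥151,213.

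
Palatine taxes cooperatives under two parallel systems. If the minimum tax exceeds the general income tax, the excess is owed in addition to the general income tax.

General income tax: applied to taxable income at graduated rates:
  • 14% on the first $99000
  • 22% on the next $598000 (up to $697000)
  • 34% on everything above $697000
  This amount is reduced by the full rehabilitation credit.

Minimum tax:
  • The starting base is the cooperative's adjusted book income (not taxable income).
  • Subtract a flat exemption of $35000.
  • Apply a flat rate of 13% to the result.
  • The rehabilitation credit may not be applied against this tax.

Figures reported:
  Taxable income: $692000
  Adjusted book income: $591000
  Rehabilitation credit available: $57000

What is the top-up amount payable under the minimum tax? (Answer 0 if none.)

$0

General income tax:
  $99000 × 14% = $13860
  $593000 × 22% = $130460
  → $144320
  Less rehabilitation credit $57000 → $87320

Minimum tax:
  Base (adjusted book income): $591000
  Less exemption $35000 → base $556000
  $556000 × 13% = $72280

$72280 ≤ $87320, so no add-on is due.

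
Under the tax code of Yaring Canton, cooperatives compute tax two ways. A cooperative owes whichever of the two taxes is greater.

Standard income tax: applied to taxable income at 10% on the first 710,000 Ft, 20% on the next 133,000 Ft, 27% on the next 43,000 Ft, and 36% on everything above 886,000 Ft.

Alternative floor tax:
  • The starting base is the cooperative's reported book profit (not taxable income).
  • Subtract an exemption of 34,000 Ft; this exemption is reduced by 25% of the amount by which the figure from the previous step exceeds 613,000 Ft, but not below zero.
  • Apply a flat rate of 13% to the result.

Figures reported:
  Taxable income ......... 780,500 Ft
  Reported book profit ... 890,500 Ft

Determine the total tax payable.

115,765 Ft

Standard income tax:
  710,000 Ft × 10% = 71,000 Ft
  70,500 Ft × 20% = 14,100 Ft
  → 85,100 Ft

Alternative floor tax:
  Base (reported book profit): 890,500 Ft
  Exemption: 25% × (890,500 Ft − 613,000 Ft) = 69,375 Ft ≥ 34,000 Ft, so the exemption is fully phased out
  Base: 890,500 Ft − 0 Ft = 890,500 Ft
  890,500 Ft × 13% = 115,765 Ft

115,765 Ft > 85,100 Ft, so the alternative floor tax is the binding amount.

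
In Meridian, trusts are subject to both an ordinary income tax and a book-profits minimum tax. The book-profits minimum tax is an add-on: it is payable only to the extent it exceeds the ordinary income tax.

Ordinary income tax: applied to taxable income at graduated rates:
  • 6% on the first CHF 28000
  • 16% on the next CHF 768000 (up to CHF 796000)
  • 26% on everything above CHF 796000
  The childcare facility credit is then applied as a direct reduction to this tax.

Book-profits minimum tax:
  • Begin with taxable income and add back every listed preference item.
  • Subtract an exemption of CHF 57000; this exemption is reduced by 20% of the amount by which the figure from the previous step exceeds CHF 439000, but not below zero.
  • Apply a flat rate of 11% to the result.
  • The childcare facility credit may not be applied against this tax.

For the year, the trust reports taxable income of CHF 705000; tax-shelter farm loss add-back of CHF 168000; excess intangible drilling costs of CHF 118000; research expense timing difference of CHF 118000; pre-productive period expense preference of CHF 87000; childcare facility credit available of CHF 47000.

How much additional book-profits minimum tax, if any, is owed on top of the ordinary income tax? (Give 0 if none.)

Book-profits minimum tax:
  Adjusted income: CHF 705000 + CHF 168000 + CHF 118000 + CHF 118000 + CHF 87000 = CHF 1196000
  Exemption: 20% × (CHF 1196000 − CHF 439000) = CHF 151400 ≥ CHF 57000, so the exemption is fully phased out
  Base: CHF 1196000 − CHF 0 = CHF 1196000
  CHF 1196000 × 11% = CHF 131560

Ordinary income tax:
  CHF 28000 × 6% = CHF 1680
  CHF 677000 × 16% = CHF 108320
  → CHF 110000
  Less childcare facility credit CHF 47000 → CHF 63000

Excess of book-profits minimum tax over ordinary income tax: CHF 131560 − CHF 63000 = CHF 68560.

CHF 68560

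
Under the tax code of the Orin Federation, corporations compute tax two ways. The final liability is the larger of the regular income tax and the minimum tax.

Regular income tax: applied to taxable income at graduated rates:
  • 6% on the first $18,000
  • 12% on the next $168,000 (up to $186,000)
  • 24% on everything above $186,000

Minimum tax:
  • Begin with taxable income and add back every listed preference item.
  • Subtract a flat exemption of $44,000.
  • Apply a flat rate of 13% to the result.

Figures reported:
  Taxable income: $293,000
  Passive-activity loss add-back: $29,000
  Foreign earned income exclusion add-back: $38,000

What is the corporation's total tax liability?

$46,920

Minimum tax:
  Adjusted income: $293,000 + $29,000 + $38,000 = $360,000
  Less exemption $44,000 → base $316,000
  $316,000 × 13% = $41,080

Regular income tax:
  $18,000 × 6% = $1,080
  $168,000 × 12% = $20,160
  $107,000 × 24% = $25,680
  → $46,920

$46,920 > $41,080, so the regular income tax governs.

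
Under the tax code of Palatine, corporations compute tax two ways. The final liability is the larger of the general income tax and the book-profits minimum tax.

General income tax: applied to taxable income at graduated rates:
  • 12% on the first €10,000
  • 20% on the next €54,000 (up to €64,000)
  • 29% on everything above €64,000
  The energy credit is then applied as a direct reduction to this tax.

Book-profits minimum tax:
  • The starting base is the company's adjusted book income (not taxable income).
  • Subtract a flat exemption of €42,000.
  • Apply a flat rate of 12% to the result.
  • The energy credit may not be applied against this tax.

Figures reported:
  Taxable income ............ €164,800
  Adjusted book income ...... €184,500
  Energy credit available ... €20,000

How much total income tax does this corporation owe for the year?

€21,232

Book-profits minimum tax:
  Base (adjusted book income): €184,500
  Less exemption €42,000 → base €142,500
  €142,500 × 12% = €17,100

General income tax:
  €10,000 × 12% = €1,200
  €54,000 × 20% = €10,800
  €100,800 × 29% = €29,232
  → €41,232
  Less energy credit €20,000 → €21,232

€21,232 > €17,100, so the general income tax governs.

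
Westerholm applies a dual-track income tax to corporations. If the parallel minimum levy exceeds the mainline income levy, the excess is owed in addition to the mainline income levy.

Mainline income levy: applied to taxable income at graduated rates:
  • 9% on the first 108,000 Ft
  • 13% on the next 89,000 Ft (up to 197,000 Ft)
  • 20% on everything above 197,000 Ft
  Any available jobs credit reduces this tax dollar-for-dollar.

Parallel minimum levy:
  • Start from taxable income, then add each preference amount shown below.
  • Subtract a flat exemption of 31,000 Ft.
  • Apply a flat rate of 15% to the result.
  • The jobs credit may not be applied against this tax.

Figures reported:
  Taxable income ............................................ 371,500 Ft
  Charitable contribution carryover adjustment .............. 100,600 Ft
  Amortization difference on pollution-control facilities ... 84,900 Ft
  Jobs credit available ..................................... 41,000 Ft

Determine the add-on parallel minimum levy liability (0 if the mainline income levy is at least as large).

Parallel minimum levy:
  Adjusted income: 371,500 Ft + 100,600 Ft + 84,900 Ft = 557,000 Ft
  Less exemption 31,000 Ft → base 526,000 Ft
  526,000 Ft × 15% = 78,900 Ft

Mainline income levy:
  108,000 Ft × 9% = 9,720 Ft
  89,000 Ft × 13% = 11,570 Ft
  174,500 Ft × 20% = 34,900 Ft
  → 56,190 Ft
  Less jobs credit 41,000 Ft → 15,190 Ft

Excess of parallel minimum levy over mainline income levy: 78,900 Ft − 15,190 Ft = 63,710 Ft.

63,710 Ft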